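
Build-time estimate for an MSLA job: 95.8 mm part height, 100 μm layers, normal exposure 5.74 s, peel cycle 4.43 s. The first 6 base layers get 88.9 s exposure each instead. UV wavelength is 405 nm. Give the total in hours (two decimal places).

Layer count = ceil(95.8 / 0.1) = 958.
Bottom layers: 6 × (88.9 + 4.43) → 559.98 s.
Regular layers: 952 × (5.74 + 4.43) → 9681.84 s.
Sum: 559.98 + 9681.84 = 10241.82 s → 2.84 hours.

2.84 hours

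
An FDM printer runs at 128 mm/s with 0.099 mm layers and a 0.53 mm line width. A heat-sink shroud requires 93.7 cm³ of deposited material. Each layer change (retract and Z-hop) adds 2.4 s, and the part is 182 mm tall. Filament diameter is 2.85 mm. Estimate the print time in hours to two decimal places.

Bead cross-section = 0.099 × 0.53, so 0.05247 mm².
Path length: 93700 mm³ / 0.05247 mm² → 1785782.4 mm.
Print-move time = 1785782.4 / 128 = 13951.4 s.
Layer count = ceil(182 / 0.099) = 1839.
Z-hop total = 1839 × 2.4 = 4413.6 s.
Altogether 13951.4 + 4413.6 = 18365 s, i.e. 5.10 hours.

5.10 hours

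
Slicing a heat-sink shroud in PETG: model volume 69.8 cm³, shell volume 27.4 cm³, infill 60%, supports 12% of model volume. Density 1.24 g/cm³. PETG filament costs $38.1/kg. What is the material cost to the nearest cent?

Infill region = 69.8 − 27.4 = 42.4 cm³.
Deposited infill = 0.60 × 42.4, so 25.44 cm³.
Support = 0.12 × 69.8 = 8.376 cm³.
Total extruded = 27.4 + 25.44 + 8.376, so 61.216 cm³.
Mass: 61.216 × 1.24 → 75.90784 g.
Cost = 75.90784 g / 1000 × $38.1/kg = $2.89.

$2.89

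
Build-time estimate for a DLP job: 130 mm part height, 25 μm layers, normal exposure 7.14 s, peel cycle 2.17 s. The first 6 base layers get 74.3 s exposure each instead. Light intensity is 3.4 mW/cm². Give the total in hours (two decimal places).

13.56 hours

Layer count = ceil(130 / 0.025) = 5200.
Bottom layers = 6 × (74.3 + 2.17), so 458.82 s.
Regular layers = 5194 × (7.14 + 2.17), so 48356.14 s.
Sum: 458.82 + 48356.14 = 48814.96 s → 13.56 hours.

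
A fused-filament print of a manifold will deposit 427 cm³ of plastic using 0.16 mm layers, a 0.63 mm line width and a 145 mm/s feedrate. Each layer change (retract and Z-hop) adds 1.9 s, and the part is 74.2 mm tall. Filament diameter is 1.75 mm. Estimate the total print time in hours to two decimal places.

8.36 hours

Extrusion cross-section: 0.16 × 0.63 → 0.1008 mm².
Toolpath length = 427 cm³ / 0.1008 mm² = 427000 / 0.1008 = 4236111.1 mm.
Print-move time: 4236111.1 / 145 → 29214.6 s.
Layers = ⌈74.2/0.16⌉ = 464.
Non-print overhead = 464 × 1.9, so 881.6 s.
Total = 29214.6 + 881.6 = 30096.2 s = 8.36 hours.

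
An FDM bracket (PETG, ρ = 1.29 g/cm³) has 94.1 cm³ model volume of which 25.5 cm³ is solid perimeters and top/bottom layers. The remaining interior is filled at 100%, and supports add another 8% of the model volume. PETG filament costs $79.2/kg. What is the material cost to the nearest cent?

Volume inside the shell: 94.1 − 25.5 → 68.6 cm³.
Infill volume = 1.00 × 68.6 = 68.6 cm³.
Support: 0.08 × 94.1 → 7.528 cm³.
Total extruded: 25.5 + 68.6 + 7.528 → 101.628 cm³.
Mass = 101.628 × 1.29 = 131.10012 g.
At $79.2/kg: 131.10012/1000 × 79.2 = $10.38.

$10.38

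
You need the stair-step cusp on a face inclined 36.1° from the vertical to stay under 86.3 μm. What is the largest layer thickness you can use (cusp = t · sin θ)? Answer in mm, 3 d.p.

sin(36.1°) = 0.5892; t_max = 0.0863/0.5892 = 0.146 mm.

0.146 mm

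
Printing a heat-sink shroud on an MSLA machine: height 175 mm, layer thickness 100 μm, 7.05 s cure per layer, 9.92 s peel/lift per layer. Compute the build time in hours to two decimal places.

8.25 hours

Layers = ⌈175/0.1⌉ = 1750.
Per-layer time: 7.05 + 9.92 → 16.97 s.
Total = 1750 × 16.97 = 29697.5 s = 8.25 hours.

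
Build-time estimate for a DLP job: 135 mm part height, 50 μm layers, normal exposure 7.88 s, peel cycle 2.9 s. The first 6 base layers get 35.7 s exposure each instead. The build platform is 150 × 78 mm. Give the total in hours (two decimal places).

Number of layers: 135 / 0.05 → 2700 (rounded up).
Burn-in layers = 6 × (35.7 + 2.9) = 231.6 s.
Remaining layers: 2694 × (7.88 + 2.9) → 29041.32 s.
Sum: 231.6 + 29041.32 = 29272.92 s → 8.13 hours.

8.13 hours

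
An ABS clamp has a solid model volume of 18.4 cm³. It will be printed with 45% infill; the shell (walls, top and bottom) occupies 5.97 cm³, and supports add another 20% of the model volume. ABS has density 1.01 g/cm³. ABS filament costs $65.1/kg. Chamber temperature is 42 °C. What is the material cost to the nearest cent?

Interior volume = 18.4 − 5.97, so 12.43 cm³.
Infill deposited = 0.45 × 12.43, so 5.5935 cm³.
Support: 0.20 × 18.4 → 3.68 cm³.
Total printed volume = 5.97 + 5.5935 + 3.68 = 15.2435 cm³.
Mass = 15.2435 × 1.01, so 15.395935 g.
At $65.1/kg: 15.395935/1000 × 65.1 = $1.00.

$1.00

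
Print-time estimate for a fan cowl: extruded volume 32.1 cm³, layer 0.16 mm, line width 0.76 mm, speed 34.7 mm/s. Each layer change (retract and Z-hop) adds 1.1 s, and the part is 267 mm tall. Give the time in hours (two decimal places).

Line area = 0.16 × 0.76, so 0.1216 mm².
Total extruded path = 32100/0.1216 = 263980.3 mm.
Print-move time = 263980.3 / 34.7 = 7607.5 s.
Layers = ⌈267/0.16⌉ = 1669.
Z-hop total: 1669 × 1.1 → 1835.9 s.
Total = 7607.5 + 1835.9 = 9443.4 s = 2.62 hours.

2.62 hours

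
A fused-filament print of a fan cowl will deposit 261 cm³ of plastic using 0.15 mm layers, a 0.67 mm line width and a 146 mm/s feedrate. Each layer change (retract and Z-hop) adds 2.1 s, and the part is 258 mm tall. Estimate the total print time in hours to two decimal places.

Line area = 0.15 × 0.67, so 0.1005 mm².
Toolpath length = 261 cm³ / 0.1005 mm² = 261000 / 0.1005 = 2597014.9 mm.
Time extruding = 2597014.9 / 146, so 17787.8 s.
Number of layers: 258 / 0.15 → 1720 (rounded up).
Layer-change overhead = 1720 × 2.1 = 3612 s.
Total = 17787.8 + 3612 = 21399.8 s = 5.94 hours.

5.94 hours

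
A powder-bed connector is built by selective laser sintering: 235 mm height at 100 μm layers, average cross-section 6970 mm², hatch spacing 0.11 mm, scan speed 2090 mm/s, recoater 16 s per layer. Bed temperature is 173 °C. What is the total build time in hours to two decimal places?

Layer count = ceil(235 / 0.1) = 2350.
Scan path per layer: 6970 / 0.11 → 63363.6 mm.
Laser time per layer: 63363.6 / 2090 → 30.3175 s.
Layer cycle = 30.3175 + 16 = 46.3175 s.
2350 layers × 46.3175 s/layer = 108846.125 s, i.e. 30.24 hours.

30.24 hours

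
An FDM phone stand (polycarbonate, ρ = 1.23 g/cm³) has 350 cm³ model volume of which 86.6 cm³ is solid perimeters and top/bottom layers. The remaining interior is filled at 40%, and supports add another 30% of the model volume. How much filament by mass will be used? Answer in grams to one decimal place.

Volume inside the shell = 350 − 86.6 = 263.4 cm³.
Infill deposited = 0.40 × 263.4, so 105.36 cm³.
Support = 0.30 × 350 = 105 cm³.
Deposited volume = 86.6 + 105.36 + 105, so 296.96 cm³.
Mass: 296.96 × 1.23 → 365.2608 g.

365.3 g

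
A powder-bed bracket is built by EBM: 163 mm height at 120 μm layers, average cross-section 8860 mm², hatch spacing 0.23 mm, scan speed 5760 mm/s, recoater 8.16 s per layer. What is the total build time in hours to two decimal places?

5.61 hours

Layers = ⌈163/0.12⌉ = 1359.
Per-layer scan distance = 8860 / 0.23, so 38521.7 mm.
Per-layer scan time: 38521.7 / 5760 → 6.6878 s.
Time per layer: 6.6878 + 8.16 → 14.8478 s.
1359 layers × 14.8478 s/layer = 20178.1602 s, i.e. 5.61 hours.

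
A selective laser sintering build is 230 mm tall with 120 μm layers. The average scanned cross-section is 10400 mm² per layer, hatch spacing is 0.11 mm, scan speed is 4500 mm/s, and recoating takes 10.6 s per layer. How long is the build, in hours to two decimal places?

16.83 hours

Layer count = ceil(230 / 0.12) = 1917.
Scan path per layer: 10400 / 0.11 → 94545.5 mm.
Scan time per layer = 94545.5 / 4500, so 21.0101 s.
Time per layer: 21.0101 + 10.6 → 31.6101 s.
Total: 1917 × 31.6101 s = 60596.5617 s → 16.83 hours.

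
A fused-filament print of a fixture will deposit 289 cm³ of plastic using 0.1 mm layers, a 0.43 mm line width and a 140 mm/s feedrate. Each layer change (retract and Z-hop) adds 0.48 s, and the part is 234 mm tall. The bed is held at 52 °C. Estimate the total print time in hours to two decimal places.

13.65 hours

Bead cross-section = 0.1 × 0.43, so 0.043 mm².
Path length: 289000 mm³ / 0.043 mm² → 6720930.2 mm.
Extrusion time: 6720930.2 / 140 → 48006.6 s.
Layer count = ceil(234 / 0.1) = 2340.
Non-print overhead = 2340 × 0.48, so 1123.2 s.
Altogether 48006.6 + 1123.2 = 49129.8 s, i.e. 13.65 hours.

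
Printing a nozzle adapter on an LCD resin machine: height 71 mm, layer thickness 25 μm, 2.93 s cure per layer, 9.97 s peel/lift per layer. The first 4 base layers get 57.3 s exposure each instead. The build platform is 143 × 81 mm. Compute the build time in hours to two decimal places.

Number of layers: 71 / 0.025 → 2840 (rounded up).
Burn-in layers: 4 × (57.3 + 9.97) → 269.08 s.
Normal layers = 2836 × (2.93 + 9.97), so 36584.4 s.
Total = 269.08 + 36584.4 = 36853.48 s = 10.24 hours.

10.24 hours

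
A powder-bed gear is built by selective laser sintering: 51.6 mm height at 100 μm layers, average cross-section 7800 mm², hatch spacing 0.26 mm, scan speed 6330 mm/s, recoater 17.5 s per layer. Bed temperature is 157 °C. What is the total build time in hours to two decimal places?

Layer count = ceil(51.6 / 0.1) = 516.
Scan path per layer = 7800 / 0.26 = 30000 mm.
Per-layer scan time = 30000 / 6330, so 4.7393 s.
Time per layer: 4.7393 + 17.5 → 22.2393 s.
516 layers × 22.2393 s/layer = 11475.4788 s, i.e. 3.19 hours.

3.19 hours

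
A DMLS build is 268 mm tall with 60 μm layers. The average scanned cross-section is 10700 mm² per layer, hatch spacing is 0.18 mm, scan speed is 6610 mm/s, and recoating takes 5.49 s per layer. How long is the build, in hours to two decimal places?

Layer count = ceil(268 / 0.06) = 4467.
Scan path per layer = 10700 / 0.18, so 59444.4 mm.
Scan time per layer: 59444.4 / 6610 → 8.9931 s.
Layer cycle: 8.9931 + 5.49 → 14.4831 s.
Build time = 4467 × 14.4831 = 64696.0077 s = 17.97 hours.

17.97 hours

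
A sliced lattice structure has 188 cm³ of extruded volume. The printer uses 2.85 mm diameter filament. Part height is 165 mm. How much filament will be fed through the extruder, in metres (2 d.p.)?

29.47 m

Cross-section of 2.85 mm filament: π·(2.85/2)² = 6.3794 mm².
Length = 188 cm³ / 6.3794 mm² = 188000 / 6.3794 = 29469.86 mm = 29.47 m.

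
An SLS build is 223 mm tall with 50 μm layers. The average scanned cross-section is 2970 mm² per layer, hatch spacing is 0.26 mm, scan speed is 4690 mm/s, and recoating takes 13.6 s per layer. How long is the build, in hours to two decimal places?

19.87 hours

Layers = ⌈223/0.05⌉ = 4460.
Per-layer scan distance = 2970 / 0.26 = 11423.1 mm.
Per-layer scan time = 11423.1 / 4690, so 2.4356 s.
Time per layer: 2.4356 + 13.6 → 16.0356 s.
4460 layers × 16.0356 s/layer = 71518.776 s, i.e. 19.87 hours.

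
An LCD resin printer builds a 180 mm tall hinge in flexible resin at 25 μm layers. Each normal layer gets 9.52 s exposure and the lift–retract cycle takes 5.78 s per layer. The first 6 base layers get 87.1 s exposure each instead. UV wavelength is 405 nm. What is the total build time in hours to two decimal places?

30.73 hours

Layers = ⌈180/0.025⌉ = 7200.
Bottom layers: 6 × (87.1 + 5.78) → 557.28 s.
Remaining layers = 7194 × (9.52 + 5.78), so 110068.2 s.
Total = 557.28 + 110068.2 = 110625.48 s = 30.73 hours.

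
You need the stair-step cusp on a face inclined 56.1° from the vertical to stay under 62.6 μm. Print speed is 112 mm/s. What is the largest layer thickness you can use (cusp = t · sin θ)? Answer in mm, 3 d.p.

Layer height = cusp / sin(56.1°) = 0.0626 / 0.8300 = 0.075 mm.

0.075 mm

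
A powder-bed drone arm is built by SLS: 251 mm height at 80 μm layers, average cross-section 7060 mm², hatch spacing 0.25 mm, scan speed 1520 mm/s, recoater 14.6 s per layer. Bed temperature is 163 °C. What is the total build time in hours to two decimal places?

Number of layers: 251 / 0.08 → 3138 (rounded up).
Per-layer scan distance = 7060 / 0.25, so 28240 mm.
Scan time per layer = 28240 / 1520, so 18.5789 s.
Per-layer time: 18.5789 + 14.6 → 33.1789 s.
Build time = 3138 × 33.1789 = 104115.3882 s = 28.92 hours.

28.92 hours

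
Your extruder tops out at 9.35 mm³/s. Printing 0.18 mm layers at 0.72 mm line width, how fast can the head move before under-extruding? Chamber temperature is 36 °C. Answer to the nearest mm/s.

72 mm/s

A: 0.18 × 0.72 → 0.1296 mm².
v_max = Q/A = 9.35/0.1296 = 72.15 mm/s → 72 mm/s.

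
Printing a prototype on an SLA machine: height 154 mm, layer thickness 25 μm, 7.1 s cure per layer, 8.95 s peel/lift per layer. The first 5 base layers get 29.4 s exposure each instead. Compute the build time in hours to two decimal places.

27.49 hours

Number of layers: 154 / 0.025 → 6160 (rounded up).
Burn-in layers = 5 × (29.4 + 8.95), so 191.75 s.
Remaining layers = 6155 × (7.1 + 8.95), so 98787.75 s.
Total = 191.75 + 98787.75 = 98979.5 s = 27.49 hours.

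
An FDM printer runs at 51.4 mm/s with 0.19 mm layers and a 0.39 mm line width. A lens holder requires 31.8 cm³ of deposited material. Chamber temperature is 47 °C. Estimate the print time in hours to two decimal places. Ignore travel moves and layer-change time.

2.32 hours

Bead cross-section = 0.19 × 0.39, so 0.0741 mm².
Path length: 31800 mm³ / 0.0741 mm² → 429149.8 mm.
Extrusion time: 429149.8 / 51.4 → 8349.2 s.
Converting: 8349.2 s = 2.32 hours.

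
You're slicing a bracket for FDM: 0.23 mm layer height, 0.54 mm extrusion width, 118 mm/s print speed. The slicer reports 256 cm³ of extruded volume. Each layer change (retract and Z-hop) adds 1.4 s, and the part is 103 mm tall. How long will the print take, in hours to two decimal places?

5.03 hours

Extrusion cross-section = 0.23 × 0.54, so 0.1242 mm².
Path length: 256000 mm³ / 0.1242 mm² → 2061191.6 mm.
Print-move time = 2061191.6 / 118, so 17467.7 s.
Number of layers: 103 / 0.23 → 448 (rounded up).
Z-hop total = 448 × 1.4 = 627.2 s.
Total = 17467.7 + 627.2 = 18094.9 s = 5.03 hours.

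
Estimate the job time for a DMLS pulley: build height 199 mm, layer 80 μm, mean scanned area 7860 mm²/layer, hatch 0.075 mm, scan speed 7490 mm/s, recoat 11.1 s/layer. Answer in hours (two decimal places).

Layers = ⌈199/0.08⌉ = 2488.
Scan path per layer = 7860 / 0.075, so 104800 mm.
Per-layer scan time: 104800 / 7490 → 13.992 s.
Time per layer = 13.992 + 11.1 = 25.092 s.
2488 layers × 25.092 s/layer = 62428.896 s, i.e. 17.34 hours.

17.34 hours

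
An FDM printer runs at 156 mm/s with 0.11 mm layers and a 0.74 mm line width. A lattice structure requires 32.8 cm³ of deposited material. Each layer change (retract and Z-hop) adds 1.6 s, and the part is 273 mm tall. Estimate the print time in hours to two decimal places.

1.82 hours

Bead cross-section = 0.11 × 0.74, so 0.0814 mm².
Path length: 32800 mm³ / 0.0814 mm² → 402948.4 mm.
Extrusion time = 402948.4 / 156 = 2583 s.
Layers = ⌈273/0.11⌉ = 2482.
Z-hop total: 2482 × 1.6 → 3971.2 s.
Total = 2583 + 3971.2 = 6554.2 s = 1.82 hours.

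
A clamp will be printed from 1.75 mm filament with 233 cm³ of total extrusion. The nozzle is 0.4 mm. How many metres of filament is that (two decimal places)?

96.87 m

A = π r² = π × 0.875² = 2.4053 mm².
Length = 233 cm³ / 2.4053 mm² = 233000 / 2.4053 = 96869.41 mm = 96.87 m.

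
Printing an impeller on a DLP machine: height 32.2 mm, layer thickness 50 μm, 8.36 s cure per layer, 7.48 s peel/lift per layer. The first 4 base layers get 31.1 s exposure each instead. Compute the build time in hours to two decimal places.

Number of layers: 32.2 / 0.05 → 644 (rounded up).
Burn-in layers = 4 × (31.1 + 7.48) = 154.32 s.
Normal layers = 640 × (8.36 + 7.48), so 10137.6 s.
Sum: 154.32 + 10137.6 = 10291.92 s → 2.86 hours.

2.86 hours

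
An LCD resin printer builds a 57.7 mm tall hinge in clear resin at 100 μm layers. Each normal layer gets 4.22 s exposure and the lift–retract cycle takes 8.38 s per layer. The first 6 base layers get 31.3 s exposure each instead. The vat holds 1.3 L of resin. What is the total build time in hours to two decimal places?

Number of layers: 57.7 / 0.1 → 577 (rounded up).
Burn-in layers = 6 × (31.3 + 8.38) = 238.08 s.
Remaining layers = 571 × (4.22 + 8.38) = 7194.6 s.
Total = 238.08 + 7194.6 = 7432.68 s = 2.06 hours.

2.06 hours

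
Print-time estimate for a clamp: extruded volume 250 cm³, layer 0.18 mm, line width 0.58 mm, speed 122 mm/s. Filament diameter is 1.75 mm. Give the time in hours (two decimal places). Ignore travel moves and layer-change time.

Line area = 0.18 × 0.58 = 0.1044 mm².
Total extruded path = 250000/0.1044 = 2394636 mm.
Time extruding = 2394636 / 122, so 19628.2 s.
That's 19628.2 s → 5.45 hours.

5.45 hours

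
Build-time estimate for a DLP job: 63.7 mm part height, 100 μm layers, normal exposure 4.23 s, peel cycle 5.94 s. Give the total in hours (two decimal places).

Layer count = ceil(63.7 / 0.1) = 637.
Each layer takes = 4.23 + 5.94 = 10.17 s.
Total = 637 × 10.17 = 6478.29 s = 1.80 hours.

1.80 hours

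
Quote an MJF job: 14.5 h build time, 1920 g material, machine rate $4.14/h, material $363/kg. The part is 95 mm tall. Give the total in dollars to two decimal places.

Time charge = 4.14 × 14.5 = $60.03.
Feedstock cost: 363 × 1920/1000 → $696.96.
Job cost: 60.03 + 696.96 = $756.99.

$756.99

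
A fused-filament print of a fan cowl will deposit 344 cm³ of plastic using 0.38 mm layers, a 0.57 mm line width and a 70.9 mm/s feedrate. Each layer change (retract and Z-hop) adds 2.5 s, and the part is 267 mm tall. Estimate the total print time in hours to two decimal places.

6.71 hours

Line area = 0.38 × 0.57 = 0.2166 mm².
Path length: 344000 mm³ / 0.2166 mm² → 1588181 mm.
Time extruding: 1588181 / 70.9 → 22400.3 s.
Layer count = ceil(267 / 0.38) = 703.
Non-print overhead = 703 × 2.5 = 1757.5 s.
Altogether 22400.3 + 1757.5 = 24157.8 s, i.e. 6.71 hours.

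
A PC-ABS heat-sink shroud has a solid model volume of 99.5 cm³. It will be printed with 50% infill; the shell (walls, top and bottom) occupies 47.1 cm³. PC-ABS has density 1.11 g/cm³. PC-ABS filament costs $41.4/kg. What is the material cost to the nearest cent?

Interior volume = 99.5 − 47.1 = 52.4 cm³.
Infill volume: 0.50 × 52.4 → 26.2 cm³.
Total printed volume: 47.1 + 26.2 → 73.3 cm³.
Mass = 73.3 × 1.11, so 81.363 g.
Cost = 81.363 g / 1000 × $41.4/kg = $3.37.

$3.37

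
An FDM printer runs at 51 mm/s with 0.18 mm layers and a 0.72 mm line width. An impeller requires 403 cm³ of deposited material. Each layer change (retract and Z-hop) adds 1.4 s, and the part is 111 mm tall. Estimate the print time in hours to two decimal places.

17.18 hours

Extrusion cross-section = 0.18 × 0.72 = 0.1296 mm².
Path length: 403000 mm³ / 0.1296 mm² → 3109567.9 mm.
Print-move time = 3109567.9 / 51 = 60971.9 s.
Layer count = ceil(111 / 0.18) = 617.
Z-hop total = 617 × 1.4 = 863.8 s.
Total = 60971.9 + 863.8 = 61835.7 s = 17.18 hours.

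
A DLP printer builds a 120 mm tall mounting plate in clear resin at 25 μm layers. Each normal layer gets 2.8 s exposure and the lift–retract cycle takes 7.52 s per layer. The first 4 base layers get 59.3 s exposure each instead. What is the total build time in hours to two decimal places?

Number of layers: 120 / 0.025 → 4800 (rounded up).
Base layers = 4 × (59.3 + 7.52) = 267.28 s.
Normal layers = 4796 × (2.8 + 7.52) = 49494.72 s.
Sum: 267.28 + 49494.72 = 49762 s → 13.82 hours.

13.82 hours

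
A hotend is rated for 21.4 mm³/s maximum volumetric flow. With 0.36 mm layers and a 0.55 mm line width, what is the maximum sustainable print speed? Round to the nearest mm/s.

108 mm/s

Extrusion cross-section: 0.36 × 0.55 → 0.198 mm².
v_max = Q/A = 21.4/0.198 = 108.08 mm/s → 108 mm/s.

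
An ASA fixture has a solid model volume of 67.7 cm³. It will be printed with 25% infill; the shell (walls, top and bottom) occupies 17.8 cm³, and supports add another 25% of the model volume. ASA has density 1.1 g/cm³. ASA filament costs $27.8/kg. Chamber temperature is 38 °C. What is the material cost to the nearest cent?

Volume inside the shell = 67.7 − 17.8, so 49.9 cm³.
Infill volume = 0.25 × 49.9, so 12.475 cm³.
Support: 0.25 × 67.7 → 16.925 cm³.
Total printed volume = 17.8 + 12.475 + 16.925 = 47.2 cm³.
Mass: 47.2 × 1.1 → 51.92 g.
Cost = 51.92 g / 1000 × $27.8/kg = $1.44.

$1.44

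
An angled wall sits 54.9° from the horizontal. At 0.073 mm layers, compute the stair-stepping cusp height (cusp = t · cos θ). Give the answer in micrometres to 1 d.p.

cos(54.9°) = 0.5750, so cusp = 0.073 × 0.5750 = 0.041975 mm → 42.0 μm.

42.0 μm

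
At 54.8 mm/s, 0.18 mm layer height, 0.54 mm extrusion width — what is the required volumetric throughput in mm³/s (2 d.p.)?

A: 0.18 × 0.54 → 0.0972 mm².
Q = v·A = 54.8 × 0.0972 = 5.33 mm³/s.

5.33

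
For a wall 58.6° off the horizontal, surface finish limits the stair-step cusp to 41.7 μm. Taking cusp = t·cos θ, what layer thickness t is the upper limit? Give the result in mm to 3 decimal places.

t = h_c / cos θ = 0.0417 / 0.5210 = 0.080 mm.

0.080 mm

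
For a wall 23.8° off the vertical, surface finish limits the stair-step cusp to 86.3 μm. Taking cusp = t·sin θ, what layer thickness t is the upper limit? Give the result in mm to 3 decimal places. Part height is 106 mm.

0.214 mm

Layer height = cusp / sin(23.8°) = 0.0863 / 0.4035 = 0.214 mm.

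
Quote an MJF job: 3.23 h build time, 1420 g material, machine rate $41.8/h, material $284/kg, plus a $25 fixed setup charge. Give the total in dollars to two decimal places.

Time charge: 41.8 × 3.23 → $135.014.
Feedstock cost = 284 × 1420/1000 = $403.28.
Total = 135.014 + 403.28 + 25 = 563.294 ≈ $563.29.

$563.29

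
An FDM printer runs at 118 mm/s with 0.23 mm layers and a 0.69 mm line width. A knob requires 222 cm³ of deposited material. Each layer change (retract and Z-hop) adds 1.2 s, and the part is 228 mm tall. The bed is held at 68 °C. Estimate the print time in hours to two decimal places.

3.62 hours

Bead cross-section = 0.23 × 0.69 = 0.1587 mm².
Path length: 222000 mm³ / 0.1587 mm² → 1398865.8 mm.
Print-move time = 1398865.8 / 118 = 11854.8 s.
Layers = ⌈228/0.23⌉ = 992.
Layer-change overhead = 992 × 1.2, so 1190.4 s.
Total = 11854.8 + 1190.4 = 13045.2 s = 3.62 hours.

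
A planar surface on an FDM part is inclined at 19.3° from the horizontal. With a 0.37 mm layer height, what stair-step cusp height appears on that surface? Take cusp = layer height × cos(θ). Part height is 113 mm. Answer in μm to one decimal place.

Cusp = layer height × cos(19.3°) = 0.37 × 0.9438 = 0.349206 mm = 349.2 μm.

349.2 μm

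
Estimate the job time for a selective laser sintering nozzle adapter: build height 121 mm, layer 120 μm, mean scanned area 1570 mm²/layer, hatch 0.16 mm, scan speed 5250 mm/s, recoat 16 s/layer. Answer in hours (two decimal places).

Layer count = ceil(121 / 0.12) = 1009.
Scan path per layer = 1570 / 0.16, so 9812.5 mm.
Laser time per layer: 9812.5 / 5250 → 1.869 s.
Layer cycle = 1.869 + 16, so 17.869 s.
Total: 1009 × 17.869 s = 18029.821 s → 5.01 hours.

5.01 hours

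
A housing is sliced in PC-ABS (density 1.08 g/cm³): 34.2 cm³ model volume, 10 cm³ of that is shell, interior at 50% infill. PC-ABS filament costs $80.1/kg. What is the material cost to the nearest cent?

$1.91

Interior volume = 34.2 − 10, so 24.2 cm³.
Deposited infill: 0.50 × 24.2 → 12.1 cm³.
Deposited volume = 10 + 12.1 = 22.1 cm³.
Mass = 22.1 × 1.08, so 23.868 g.
Cost = 23.868 g / 1000 × $80.1/kg = $1.91.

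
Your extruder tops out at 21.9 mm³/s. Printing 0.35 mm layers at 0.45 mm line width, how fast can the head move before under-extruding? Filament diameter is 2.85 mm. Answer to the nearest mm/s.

Extrusion cross-section = 0.35 × 0.45 = 0.1575 mm².
Max speed = 21.9 / 0.1575 = 139.05 ≈ 139 mm/s.

139 mm/s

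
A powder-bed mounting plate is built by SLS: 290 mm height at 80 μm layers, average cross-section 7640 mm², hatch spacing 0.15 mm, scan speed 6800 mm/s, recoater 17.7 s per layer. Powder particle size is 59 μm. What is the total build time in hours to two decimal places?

Layer count = ceil(290 / 0.08) = 3625.
Hatch length per layer: 7640 / 0.15 → 50933.3 mm.
Per-layer scan time = 50933.3 / 6800, so 7.4902 s.
Layer cycle: 7.4902 + 17.7 → 25.1902 s.
Total: 3625 × 25.1902 s = 91314.475 s → 25.37 hours.

25.37 hours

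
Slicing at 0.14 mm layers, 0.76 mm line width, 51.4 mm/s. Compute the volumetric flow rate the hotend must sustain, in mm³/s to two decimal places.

Extrusion cross-section = 0.14 × 0.76, so 0.1064 mm².
Volumetric flow = 51.4 × 0.1064 = 5.47 mm³/s.

5.47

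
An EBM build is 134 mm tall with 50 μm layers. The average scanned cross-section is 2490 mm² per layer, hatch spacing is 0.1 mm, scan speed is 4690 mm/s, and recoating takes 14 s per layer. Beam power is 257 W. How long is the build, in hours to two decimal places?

14.37 hours

Layers = ⌈134/0.05⌉ = 2680.
Per-layer scan distance = 2490 / 0.1, so 24900 mm.
Scan time per layer = 24900 / 4690 = 5.3092 s.
Layer cycle = 5.3092 + 14 = 19.3092 s.
Total: 2680 × 19.3092 s = 51748.656 s → 14.37 hours.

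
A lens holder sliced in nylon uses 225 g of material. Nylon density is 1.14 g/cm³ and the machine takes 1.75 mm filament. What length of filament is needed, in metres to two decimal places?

Volume = 225 g / 1.14 g·cm⁻³ = 197.3684 cm³ = 197368.4 mm³.
A = π r² = π × 0.875² = 2.4053 mm².
Length = 197368.4 / 2.4053 = 82055.63 mm = 82.06 m.

82.06 m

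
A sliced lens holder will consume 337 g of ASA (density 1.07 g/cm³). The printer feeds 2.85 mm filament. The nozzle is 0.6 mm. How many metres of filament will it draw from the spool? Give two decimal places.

49.37 m

Extruded volume: 337/1.07 = 314.9533 cm³ (314953.3 mm³).
A = π r² = π × 1.425² = 6.3794 mm².
L = V/A = 314953.3/6.3794 = 49370.36 mm → 49.37 m.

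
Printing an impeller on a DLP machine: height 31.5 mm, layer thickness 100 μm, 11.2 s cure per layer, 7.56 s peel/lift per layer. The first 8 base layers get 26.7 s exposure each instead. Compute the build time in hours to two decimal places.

1.68 hours

Layer count = ceil(31.5 / 0.1) = 315.
Bottom layers: 8 × (26.7 + 7.56) → 274.08 s.
Regular layers = 307 × (11.2 + 7.56) = 5759.32 s.
Sum: 274.08 + 5759.32 = 6033.4 s → 1.68 hours.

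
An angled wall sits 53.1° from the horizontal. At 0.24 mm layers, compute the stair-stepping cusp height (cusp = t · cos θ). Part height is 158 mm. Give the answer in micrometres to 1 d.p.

144.1 μm

cos(53.1°) = 0.6004, so cusp = 0.24 × 0.6004 = 0.144096 mm → 144.1 μm.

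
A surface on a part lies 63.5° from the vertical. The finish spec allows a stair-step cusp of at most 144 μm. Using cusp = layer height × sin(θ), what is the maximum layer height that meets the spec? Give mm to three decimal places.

0.161 mm

Layer height = cusp / sin(63.5°) = 0.144 / 0.8949 = 0.161 mm.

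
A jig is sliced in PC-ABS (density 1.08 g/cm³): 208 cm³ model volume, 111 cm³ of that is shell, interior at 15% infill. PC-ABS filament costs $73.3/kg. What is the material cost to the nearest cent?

$9.94

Interior volume = 208 − 111 = 97 cm³.
Infill deposited: 0.15 × 97 → 14.55 cm³.
Total extruded = 111 + 14.55, so 125.55 cm³.
Mass: 125.55 × 1.08 → 135.594 g.
Cost = 135.594 g / 1000 × $73.3/kg = $9.94.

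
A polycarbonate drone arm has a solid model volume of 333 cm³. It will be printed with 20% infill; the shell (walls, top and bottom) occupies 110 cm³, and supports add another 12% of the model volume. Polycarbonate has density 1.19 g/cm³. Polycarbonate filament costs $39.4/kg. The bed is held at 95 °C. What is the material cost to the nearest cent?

Interior volume = 333 − 110, so 223 cm³.
Infill volume = 0.20 × 223 = 44.6 cm³.
Support = 0.12 × 333 = 39.96 cm³.
Total extruded = 110 + 44.6 + 39.96 = 194.56 cm³.
Mass = 194.56 × 1.19, so 231.5264 g.
At $39.4/kg: 231.5264/1000 × 39.4 = $9.12.

$9.12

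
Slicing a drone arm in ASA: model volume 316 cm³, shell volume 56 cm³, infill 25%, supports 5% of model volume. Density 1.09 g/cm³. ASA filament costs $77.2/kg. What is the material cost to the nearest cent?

$11.51

Volume inside the shell: 316 − 56 → 260 cm³.
Deposited infill = 0.25 × 260, so 65 cm³.
Support = 0.05 × 316 = 15.8 cm³.
Deposited volume = 56 + 65 + 15.8, so 136.8 cm³.
Mass = 136.8 × 1.09, so 149.112 g.
At $77.2/kg: 149.112/1000 × 77.2 = $11.51.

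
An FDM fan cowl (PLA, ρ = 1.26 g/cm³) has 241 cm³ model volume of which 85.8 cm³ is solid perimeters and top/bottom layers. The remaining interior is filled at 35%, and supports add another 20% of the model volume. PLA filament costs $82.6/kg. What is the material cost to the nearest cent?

$19.60

Volume inside the shell: 241 − 85.8 → 155.2 cm³.
Infill deposited: 0.35 × 155.2 → 54.32 cm³.
Support = 0.20 × 241 = 48.2 cm³.
Deposited volume = 85.8 + 54.32 + 48.2 = 188.32 cm³.
Mass = 188.32 × 1.26, so 237.2832 g.
Cost = 237.2832 g / 1000 × $82.6/kg = $19.60.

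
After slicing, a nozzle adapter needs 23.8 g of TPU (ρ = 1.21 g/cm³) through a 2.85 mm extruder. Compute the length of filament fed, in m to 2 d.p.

Extruded volume: 23.8/1.21 = 19.6694 cm³ (19669.4 mm³).
Filament cross-section = π × (2.85/2)² = 6.3794 mm².
L = V/A = 19669.4/6.3794 = 3083.27 mm → 3.08 m.

3.08 m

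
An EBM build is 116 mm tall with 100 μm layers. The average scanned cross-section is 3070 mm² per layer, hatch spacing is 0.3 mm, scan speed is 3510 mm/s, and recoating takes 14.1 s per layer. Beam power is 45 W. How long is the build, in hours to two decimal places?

5.48 hours

Layer count = ceil(116 / 0.1) = 1160.
Hatch length per layer = 3070 / 0.3 = 10233.3 mm.
Beam time per layer: 10233.3 / 3510 → 2.9155 s.
Time per layer = 2.9155 + 14.1, so 17.0155 s.
Total: 1160 × 17.0155 s = 19737.98 s → 5.48 hours.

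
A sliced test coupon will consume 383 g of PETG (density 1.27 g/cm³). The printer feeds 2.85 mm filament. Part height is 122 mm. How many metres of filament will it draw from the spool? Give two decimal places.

47.27 m

Extruded volume: 383/1.27 = 301.5748 cm³ (301574.8 mm³).
A = π r² = π × 1.425² = 6.3794 mm².
L = V/A = 301574.8/6.3794 = 47273.22 mm → 47.27 m.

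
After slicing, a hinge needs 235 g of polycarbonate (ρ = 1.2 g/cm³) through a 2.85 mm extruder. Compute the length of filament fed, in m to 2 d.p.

Extruded volume: 235/1.2 = 195.8333 cm³ (195833.3 mm³).
Filament cross-section = π × (2.85/2)² = 6.3794 mm².
L = V/A = 195833.3/6.3794 = 30697.76 mm → 30.70 m.

30.70 m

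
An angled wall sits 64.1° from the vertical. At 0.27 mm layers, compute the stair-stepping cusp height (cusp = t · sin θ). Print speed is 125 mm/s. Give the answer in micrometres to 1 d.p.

242.9 μm

sin(64.1°) = 0.8996, so cusp = 0.27 × 0.8996 = 0.242892 mm → 242.9 μm.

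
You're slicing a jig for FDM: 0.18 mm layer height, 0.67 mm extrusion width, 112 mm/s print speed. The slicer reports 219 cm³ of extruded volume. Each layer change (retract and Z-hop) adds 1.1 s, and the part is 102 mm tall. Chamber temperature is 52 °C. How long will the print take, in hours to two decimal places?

4.68 hours

Bead cross-section: 0.18 × 0.67 → 0.1206 mm².
Toolpath length = 219 cm³ / 0.1206 mm² = 219000 / 0.1206 = 1815920.4 mm.
Time extruding = 1815920.4 / 112, so 16213.6 s.
Number of layers: 102 / 0.18 → 567 (rounded up).
Z-hop total = 567 × 1.1, so 623.7 s.
Total = 16213.6 + 623.7 = 16837.3 s = 4.68 hours.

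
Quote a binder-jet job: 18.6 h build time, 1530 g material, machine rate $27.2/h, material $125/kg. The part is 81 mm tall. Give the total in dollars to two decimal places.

Machine cost = 27.2 × 18.6 = $505.92.
Material charge = 125 × 1530/1000, so $191.25.
Total = 505.92 + 191.25 = $697.17.

$697.17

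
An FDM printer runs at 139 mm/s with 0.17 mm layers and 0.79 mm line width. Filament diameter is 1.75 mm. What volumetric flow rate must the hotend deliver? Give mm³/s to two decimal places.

18.67

Extrusion cross-section = 0.17 × 0.79, so 0.1343 mm².
Q = v·A = 139 × 0.1343 = 18.67 mm³/s.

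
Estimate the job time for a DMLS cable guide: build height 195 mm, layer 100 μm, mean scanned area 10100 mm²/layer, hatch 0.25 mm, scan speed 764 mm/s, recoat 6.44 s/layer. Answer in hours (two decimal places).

32.13 hours

Layers = ⌈195/0.1⌉ = 1950.
Scan path per layer = 10100 / 0.25, so 40400 mm.
Scan time per layer = 40400 / 764, so 52.8796 s.
Layer cycle: 52.8796 + 6.44 → 59.3196 s.
Build time = 1950 × 59.3196 = 115673.22 s = 32.13 hours.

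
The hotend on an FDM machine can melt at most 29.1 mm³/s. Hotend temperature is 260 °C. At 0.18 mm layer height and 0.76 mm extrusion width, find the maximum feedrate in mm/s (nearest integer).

213 mm/s

A = 0.18 × 0.76 = 0.1368 mm².
Max speed = 29.1 / 0.1368 = 212.72 ≈ 213 mm/s.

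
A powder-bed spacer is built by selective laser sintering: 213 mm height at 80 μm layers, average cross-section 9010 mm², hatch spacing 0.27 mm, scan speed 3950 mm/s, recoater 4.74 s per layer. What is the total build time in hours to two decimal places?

9.76 hours

Layer count = ceil(213 / 0.08) = 2663.
Per-layer scan distance = 9010 / 0.27 = 33370.4 mm.
Per-layer scan time = 33370.4 / 3950 = 8.4482 s.
Layer cycle = 8.4482 + 4.74, so 13.1882 s.
2663 layers × 13.1882 s/layer = 35120.1766 s, i.e. 9.76 hours.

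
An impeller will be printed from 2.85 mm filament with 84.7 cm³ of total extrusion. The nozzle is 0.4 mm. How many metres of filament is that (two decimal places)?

Cross-section of 2.85 mm filament: π·(2.85/2)² = 6.3794 mm².
Length = 84.7 cm³ / 6.3794 mm² = 84700 / 6.3794 = 13277.11 mm = 13.28 m.

13.28 m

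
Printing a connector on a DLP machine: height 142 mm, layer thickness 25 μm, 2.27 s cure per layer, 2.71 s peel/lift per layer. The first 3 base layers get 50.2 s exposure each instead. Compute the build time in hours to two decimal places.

Layers = ⌈142/0.025⌉ = 5680.
Burn-in layers: 3 × (50.2 + 2.71) → 158.73 s.
Remaining layers = 5677 × (2.27 + 2.71) = 28271.46 s.
Sum: 158.73 + 28271.46 = 28430.19 s → 7.90 hours.

7.90 hours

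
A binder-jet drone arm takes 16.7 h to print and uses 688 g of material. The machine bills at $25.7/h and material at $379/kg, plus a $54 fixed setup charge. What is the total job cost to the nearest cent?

$743.94

Time charge = 25.7 × 16.7, so $429.19.
Material cost = 379 × 688/1000 = $260.752.
Adding setup: 429.19 + 260.752 + 54 → 743.942 ≈ $743.94.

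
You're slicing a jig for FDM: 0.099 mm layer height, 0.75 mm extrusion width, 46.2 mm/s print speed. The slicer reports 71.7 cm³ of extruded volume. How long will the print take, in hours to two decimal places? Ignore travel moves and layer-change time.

Extrusion cross-section = 0.099 × 0.75 = 0.07425 mm².
Path length: 71700 mm³ / 0.07425 mm² → 965656.6 mm.
Print-move time: 965656.6 / 46.2 → 20901.7 s.
In the requested units: 20901.7 s = 5.81 hours.

5.81 hours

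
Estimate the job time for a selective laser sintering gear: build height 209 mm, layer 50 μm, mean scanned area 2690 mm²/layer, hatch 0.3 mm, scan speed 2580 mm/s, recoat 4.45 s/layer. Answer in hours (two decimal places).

Layer count = ceil(209 / 0.05) = 4180.
Scan path per layer: 2690 / 0.3 → 8966.7 mm.
Per-layer scan time = 8966.7 / 2580 = 3.4755 s.
Per-layer time: 3.4755 + 4.45 → 7.9255 s.
4180 layers × 7.9255 s/layer = 33128.59 s, i.e. 9.20 hours.

9.20 hours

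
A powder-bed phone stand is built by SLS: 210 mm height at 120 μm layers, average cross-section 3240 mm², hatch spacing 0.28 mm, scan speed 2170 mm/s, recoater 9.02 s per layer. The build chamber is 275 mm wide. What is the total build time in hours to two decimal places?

6.98 hours

Layer count = ceil(210 / 0.12) = 1750.
Per-layer scan distance = 3240 / 0.28 = 11571.4 mm.
Laser time per layer = 11571.4 / 2170, so 5.3324 s.
Time per layer = 5.3324 + 9.02 = 14.3524 s.
1750 layers × 14.3524 s/layer = 25116.7 s, i.e. 6.98 hours.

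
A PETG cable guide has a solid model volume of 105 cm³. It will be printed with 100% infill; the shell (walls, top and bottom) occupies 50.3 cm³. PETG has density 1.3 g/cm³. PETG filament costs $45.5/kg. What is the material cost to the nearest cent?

Infill region = 105 − 50.3, so 54.7 cm³.
Deposited infill = 1.00 × 54.7, so 54.7 cm³.
Total printed volume = 50.3 + 54.7 = 105 cm³.
Mass = 105 × 1.3 = 136.5 g.
At $45.5/kg: 136.5/1000 × 45.5 = $6.21.

$6.21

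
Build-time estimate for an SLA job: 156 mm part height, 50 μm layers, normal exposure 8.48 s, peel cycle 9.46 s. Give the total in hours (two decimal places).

15.55 hours

Layer count = ceil(156 / 0.05) = 3120.
Each layer takes: 8.48 + 9.46 → 17.94 s.
Build time: 3120 × 17.94 s = 55972.8 s, i.e. 15.55 hours.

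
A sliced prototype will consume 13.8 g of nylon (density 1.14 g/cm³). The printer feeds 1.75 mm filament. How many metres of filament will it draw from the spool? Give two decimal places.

Extruded volume: 13.8/1.14 = 12.1053 cm³ (12105.3 mm³).
Cross-section of 1.75 mm filament: π·(1.75/2)² = 2.4053 mm².
Length = 12105.3 / 2.4053 = 5032.76 mm = 5.03 m.

5.03 m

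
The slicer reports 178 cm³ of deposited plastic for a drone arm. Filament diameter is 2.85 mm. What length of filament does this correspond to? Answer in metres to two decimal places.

Cross-section of 2.85 mm filament: π·(2.85/2)² = 6.3794 mm².
Length = 178 cm³ / 6.3794 mm² = 178000 / 6.3794 = 27902.31 mm = 27.90 m.

27.90 m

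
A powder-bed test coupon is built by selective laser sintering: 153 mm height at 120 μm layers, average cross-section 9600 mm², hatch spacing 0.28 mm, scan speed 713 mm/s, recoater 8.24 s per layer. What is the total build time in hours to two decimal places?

Layers = ⌈153/0.12⌉ = 1275.
Scan path per layer = 9600 / 0.28 = 34285.7 mm.
Per-layer scan time = 34285.7 / 713, so 48.0865 s.
Per-layer time: 48.0865 + 8.24 → 56.3265 s.
1275 layers × 56.3265 s/layer = 71816.2875 s, i.e. 19.95 hours.

19.95 hours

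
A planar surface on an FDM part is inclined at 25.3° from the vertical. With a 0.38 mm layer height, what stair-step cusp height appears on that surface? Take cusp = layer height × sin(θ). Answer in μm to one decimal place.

162.4 μm

h_c = t·sin θ = 0.38 × 0.4274 = 0.162412 mm (162.4 μm).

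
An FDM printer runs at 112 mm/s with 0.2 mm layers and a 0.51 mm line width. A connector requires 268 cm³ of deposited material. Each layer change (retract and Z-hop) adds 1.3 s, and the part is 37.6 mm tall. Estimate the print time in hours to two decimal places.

6.58 hours

Bead cross-section = 0.2 × 0.51, so 0.102 mm².
Total extruded path = 268000/0.102 = 2627451 mm.
Extrusion time = 2627451 / 112 = 23459.4 s.
Number of layers: 37.6 / 0.2 → 188 (rounded up).
Layer-change overhead = 188 × 1.3, so 244.4 s.
Altogether 23459.4 + 244.4 = 23703.8 s, i.e. 6.58 hours.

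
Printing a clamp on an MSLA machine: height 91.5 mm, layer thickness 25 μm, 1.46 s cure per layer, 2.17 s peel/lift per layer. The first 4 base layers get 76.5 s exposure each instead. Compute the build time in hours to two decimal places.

3.77 hours

Layer count = ceil(91.5 / 0.025) = 3660.
Bottom layers = 4 × (76.5 + 2.17), so 314.68 s.
Remaining layers: 3656 × (1.46 + 2.17) → 13271.28 s.
Sum: 314.68 + 13271.28 = 13585.96 s → 3.77 hours.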